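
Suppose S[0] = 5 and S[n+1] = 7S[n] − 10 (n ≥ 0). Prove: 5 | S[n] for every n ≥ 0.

Base case: S[0] = 5 = 5·1, so 5 | S[0].
Assume 5 | S[j], so S[j] = 5t for some integer t.
Then S[j+1] = 7S[j] − 10 = 7·(5t) − 10 = 5(7t − 2), so 5 | S[j+1].
By induction, 5 | S[n] for all n ≥ 0.

5 | S[n]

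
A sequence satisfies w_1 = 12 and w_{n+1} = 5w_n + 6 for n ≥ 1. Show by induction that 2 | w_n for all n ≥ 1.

Base case: w_1 = 12 = 2·6, so 2 | w_1.
Assume 2 | w_j, so w_j = 2t for some integer t.
Then w_{j+1} = 5w_j + 6 = 5·(2t) + 6 = 2(5t + 3), so 2 | w_{j+1}.
So the property holds for j+1, and by induction 2 | w_n for all n ≥ 1.

2 | w_n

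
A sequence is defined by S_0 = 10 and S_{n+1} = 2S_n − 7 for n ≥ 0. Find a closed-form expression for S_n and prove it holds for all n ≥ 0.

Claim: S_n = 3·2^n + 7.

Base case: S_0 = 10, and 3·2^0 + 7 = 3 + 7 = 10.
Assume S_m = 3·2^m + 7 for some m ≥ 0.
Then S_{m+1} = 2S_m − 7 = 2·(3·2^m + 7) − 7 = 6·2^m + 14 − 7 = 3·2^{m+1} + 7.
So the formula holds for m+1, and by induction S_n = 3·2^n + 7 for all n ≥ 0.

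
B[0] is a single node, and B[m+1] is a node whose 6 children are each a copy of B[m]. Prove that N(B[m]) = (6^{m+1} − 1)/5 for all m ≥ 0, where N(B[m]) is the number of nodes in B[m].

Base case: N(B[0]) = 1, and (6^{0+1} − 1)/5 = 1.
Assume N(B[j]) = (6^{j+1} − 1)/5.
Then N(B[j+1]) = 1 + 6N(B[j]) = 1 + 6·(6^{j+1} − 1)/5 = 1 + (6^{j+2} − 6)/5 = (5 + 6^{j+2} − 6)/5 = (6^{j+2} − 1)/5.
So the formula holds for j+1, and by induction N(B[m]) = (6^{m+1} − 1)/5 for all m ≥ 0.

N(B[m]) = (6^{m+1} − 1)/5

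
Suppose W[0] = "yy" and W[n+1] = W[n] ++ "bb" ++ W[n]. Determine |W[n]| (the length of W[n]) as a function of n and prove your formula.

Claim: |W[n]| = 2^{n+2} − 2.

Base case: |W[0]| = 2, and 2^{0+2} − 2 = 2.
Assume |W[j]| = 2^{j+2} − 2.
Then |W[j+1]| = |W[j]| + 2 + |W[j]| = 2|W[j]| + 2 = 2(2^{j+2} − 2) + 2 = 2^{j+3} − 4 + 2 = 2^{j+3} − 2.
Hence |W[n]| = 2^{n+2} − 2 for every n ≥ 0, by induction.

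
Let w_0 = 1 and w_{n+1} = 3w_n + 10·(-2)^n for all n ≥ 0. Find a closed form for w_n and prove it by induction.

Claim: w_n = 3·3^n − 2·(-2)^n.

Base case: w_0 = 1, and 3·3^0 − 2·(-2)^0 = 3 − 2 = 1.
Assume w_r = 3·3^r − 2·(-2)^r for some r ≥ 0.
Then w_{r+1} = 3w_r + 10·(-2)^r = 3·(3·3^r − 2·(-2)^r) + 10·(-2)^r = 3·3^{r+1} − 6·(-2)^r + 10·(-2)^r = 3·3^{r+1} + 4·(-2)^r = 3·3^{r+1} − 2·(-2)^{r+1}.
So the formula holds for r+1, and by induction w_n = 3·3^n − 2·(-2)^n for all n ≥ 0.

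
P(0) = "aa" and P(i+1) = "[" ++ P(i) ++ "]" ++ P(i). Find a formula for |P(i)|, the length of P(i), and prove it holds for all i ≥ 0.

Claim: |P(i)| = 2^{i+2} − 2.

Base case: |P(0)| = 2, and 2^{0+2} − 2 = 2.
Assume |P(j)| = 2^{j+2} − 2.
Then |P(j+1)| = 1 + |P(j)| + 1 + |P(j)| = 2|P(j)| + 2 = 2(2^{j+2} − 2) + 2 = 2^{j+3} − 4 + 2 = 2^{j+3} − 2.
So the formula holds for j+1, and by induction |P(i)| = 2^{i+2} − 2 for all i ≥ 0.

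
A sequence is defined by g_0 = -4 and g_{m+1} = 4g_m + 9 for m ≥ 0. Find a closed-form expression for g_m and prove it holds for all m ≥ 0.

Claim: g_m = -4^m − 3.

Base case: g_0 = -4, and -4^0 − 3 = -1 − 3 = -4.
Assume g_k = -4^k − 3 for some k ≥ 0.
Then g_{k+1} = 4g_k + 9 = 4·(-4^k − 3) + 9 = -4^{k+1} − 12 + 9 = -4^{k+1} − 3.
Hence g_m = -4^m − 3 for every m ≥ 0, by induction.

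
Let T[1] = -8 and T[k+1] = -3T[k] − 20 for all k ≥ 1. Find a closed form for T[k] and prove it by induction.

Claim: T[k] = (-3)^k − 5.

Base case: T[1] = -8, and (-3)^1 − 5 = -3 − 5 = -8.
Assume T[r] = (-3)^r − 5 for some r ≥ 1.
Then T[r+1] = -3T[r] − 20 = -3·((-3)^r − 5) − 20 = -3·(-3)^r + 15 − 20 = (-3)^{r+1} − 5.
So the formula holds for r+1, and by induction T[k] = (-3)^k − 5 for all k ≥ 1.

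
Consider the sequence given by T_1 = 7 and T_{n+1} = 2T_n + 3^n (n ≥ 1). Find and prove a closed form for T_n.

Claim: T_n = 2·2^n + 3^n.

Base case: T_1 = 7, and 2·2^1 + 3^1 = 4 + 3 = 7.
Assume T_j = 2·2^j + 3^j for some j ≥ 1.
Then T_{j+1} = 2T_j + 3^j = 2·(2·2^j + 3^j) + 3^j = 2·2^{j+1} + 2·3^j + 3^j = 2·2^{j+1} + 3·3^j = 2·2^{j+1} + 3^{j+1}.
So the formula holds for j+1, and by induction T_n = 2·2^n + 3^n for all n ≥ 1.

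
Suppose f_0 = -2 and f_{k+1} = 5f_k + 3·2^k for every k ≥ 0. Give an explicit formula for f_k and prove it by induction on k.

Claim: f_k = -5^k − 2^k.

Base case: f_0 = -2, and -5^0 − 2^0 = -1 − 1 = -2.
Assume f_r = -5^r − 2^r for some r ≥ 0.
Then f_{r+1} = 5f_r + 3·2^r = 5·(-5^r − 2^r) + 3·2^r = -5^{r+1} − 5·2^r + 3·2^r = -5^{r+1} − 2·2^r = -5^{r+1} − 2^{r+1}.
So the formula holds for r+1, and by induction f_k = -5^k − 2^k for all k ≥ 0.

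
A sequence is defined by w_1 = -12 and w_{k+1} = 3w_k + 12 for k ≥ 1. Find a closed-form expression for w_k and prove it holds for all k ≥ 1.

Claim: w_k = -2·3^k − 6.

Base case: w_1 = -12, and -2·3^1 − 6 = -6 − 6 = -12.
Assume w_j = -2·3^j − 6 for some j ≥ 1.
Then w_{j+1} = 3w_j + 12 = 3·(-2·3^j − 6) + 12 = -6·3^j − 18 + 12 = -2·3^{j+1} − 6.
This completes the inductive step, so w_k = -2·3^k − 6 for all k ≥ 1.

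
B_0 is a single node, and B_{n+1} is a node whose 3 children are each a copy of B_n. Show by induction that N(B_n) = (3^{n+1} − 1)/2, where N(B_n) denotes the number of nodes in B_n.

Base case: N(B_0) = 1, and (3^{0+1} − 1)/2 = 1.
Assume N(B_m) = (3^{m+1} − 1)/2.
Then N(B_{m+1}) = 1 + 3N(B_m) = 1 + 3·(3^{m+1} − 1)/2 = 1 + (3^{m+2} − 3)/2 = (2 + 3^{m+2} − 3)/2 = (3^{m+2} − 1)/2.
This completes the inductive step, so N(B_n) = (3^{n+1} − 1)/2 for all n ≥ 0.

N(B_n) = (3^{n+1} − 1)/2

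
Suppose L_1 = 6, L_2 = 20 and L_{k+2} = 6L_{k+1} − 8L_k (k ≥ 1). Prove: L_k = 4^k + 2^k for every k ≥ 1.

Base cases: L_1 = 6 and 4^1 + 2^1 = 6; L_2 = 20 and 4^2 + 2^2 = 20.
Assume L_i = 4^i + 2^i for all 1 ≤ i ≤ j, where j ≥ 2.
Then L_{j+1} = 6L_j − 8L_{j−1} = 6·(4^j + 2^j) − 8·(4^{j−1} + 2^{j−1}) = (6·4 − 8)4^{j−1} + (6·2 − 8)2^{j−1} = 16·4^{j−1} + 4·2^{j−1} = 4^{j+1} + 2^{j+1}.
So the formula holds for j+1, and by strong induction L_k = 4^k + 2^k for all k ≥ 1.

L_k = 4^k + 2^k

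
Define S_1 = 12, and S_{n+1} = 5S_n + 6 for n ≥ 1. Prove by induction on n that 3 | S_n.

Base case: S_1 = 12 = 3·4, so 3 | S_1.
Assume 3 | S_j, so S_j = 3t for some integer t.
Then S_{j+1} = 5S_j + 6 = 5·(3t) + 6 = 3(5t + 2), so 3 | S_{j+1}.
By induction, 3 | S_n for all n ≥ 1.

3 | S_n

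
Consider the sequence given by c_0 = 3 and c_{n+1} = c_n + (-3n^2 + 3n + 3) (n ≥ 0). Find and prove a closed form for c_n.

Claim: c_n = -n^3 + 3n^2 + n + 3.

Base case: c_0 = 3, and -0^3 + 3·0^2 + 0 + 3 = 3.
Assume c_r = -r^3 + 3r^2 + r + 3.
Then c_{r+1} = c_r + (-3r^2 + 3r + 3) = (-r^3 + 3r^2 + r + 3) + (-3r^2 + 3r + 3) = -r^3 + 4r + 6,
and -(r+1)^3 + 3·(r+1)^2 + (r+1) + 3 = -r^3 + 4r + 6.
Hence c_n = -n^3 + 3n^2 + n + 3 for every n ≥ 0, by induction.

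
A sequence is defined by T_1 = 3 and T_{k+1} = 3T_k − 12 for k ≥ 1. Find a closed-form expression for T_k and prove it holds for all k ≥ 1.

Claim: T_k = -3^k + 6.

Base case: T_1 = 3, and -3^1 + 6 = -3 + 6 = 3.
Assume T_m = -3^m + 6 for some m ≥ 1.
Then T_{m+1} = 3T_m − 12 = 3·(-3^m + 6) − 12 = -3^{m+1} + 18 − 12 = -3^{m+1} + 6.
By induction, T_k = -3^k + 6 for all k ≥ 1.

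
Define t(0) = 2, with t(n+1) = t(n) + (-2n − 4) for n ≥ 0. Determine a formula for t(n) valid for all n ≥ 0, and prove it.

Claim: t(n) = -n^2 − 3n + 2.

Base case: t(0) = 2, and -0^2 − 3·0 + 2 = 2.
Assume t(j) = -j^2 − 3j + 2.
Then t(j+1) = t(j) + (-2j − 4) = (-j^2 − 3j + 2) + (-2j − 4) = -j^2 − 5j − 2,
and -(j+1)^2 − 3·(j+1) + 2 = -j^2 − 5j − 2.
By induction, t(n) = -n^2 − 3n + 2 for all n ≥ 0.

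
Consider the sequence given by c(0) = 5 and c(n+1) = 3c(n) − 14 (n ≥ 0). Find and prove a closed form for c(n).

Claim: c(n) = -2·3^n + 7.

Base case: c(0) = 5, and -2·3^0 + 7 = -2 + 7 = 5.
Assume c(k) = -2·3^k + 7 for some k ≥ 0.
Then c(k+1) = 3c(k) − 14 = 3·(-2·3^k + 7) − 14 = -6·3^k + 21 − 14 = -2·3^{k+1} + 7.
Hence c(n) = -2·3^n + 7 for every n ≥ 0, by induction.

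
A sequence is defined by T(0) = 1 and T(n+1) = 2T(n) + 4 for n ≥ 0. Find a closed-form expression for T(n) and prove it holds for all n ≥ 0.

Claim: T(n) = 5·2^n − 4.

Base case: T(0) = 1, and 5·2^0 − 4 = 5 − 4 = 1.
Assume T(j) = 5·2^j − 4 for some j ≥ 0.
Then T(j+1) = 2T(j) + 4 = 2·(5·2^j − 4) + 4 = 10·2^j − 8 + 4 = 5·2^{j+1} − 4.
This completes the inductive step, so T(n) = 5·2^n − 4 for all n ≥ 0.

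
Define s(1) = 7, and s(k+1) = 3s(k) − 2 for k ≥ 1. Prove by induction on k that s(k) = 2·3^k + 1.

Base case: s(1) = 7, and 2·3^1 + 1 = 6 + 1 = 7.
Assume s(r) = 2·3^r + 1 for some r ≥ 1.
Then s(r+1) = 3s(r) − 2 = 3·(2·3^r + 1) − 2 = 6·3^r + 3 − 2 = 2·3^{r+1} + 1.
Hence s(k) = 2·3^k + 1 for every k ≥ 1, by induction.

s(k) = 2·3^k + 1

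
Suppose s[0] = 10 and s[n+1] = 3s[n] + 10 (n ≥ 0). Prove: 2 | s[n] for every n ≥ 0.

Base case: s[0] = 10 = 2·5, so 2 | s[0].
Assume 2 | s[j], so s[j] = 2t for some integer t.
Then s[j+1] = 3s[j] + 10 = 3·(2t) + 10 = 2(3t + 5), so 2 | s[j+1].
Hence 2 | s[n] for every n ≥ 0, by induction.

2 | s[n]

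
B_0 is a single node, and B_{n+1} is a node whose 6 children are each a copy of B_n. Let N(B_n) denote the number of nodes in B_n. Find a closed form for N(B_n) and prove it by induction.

Claim: N(B_n) = (6^{n+1} − 1)/5.

Base case: N(B_0) = 1, and (6^{0+1} − 1)/5 = 1.
Assume N(B_r) = (6^{r+1} − 1)/5.
Then N(B_{r+1}) = 1 + 6N(B_r) = 1 + 6·(6^{r+1} − 1)/5 = 1 + (6^{r+2} − 6)/5 = (5 + 6^{r+2} − 6)/5 = (6^{r+2} − 1)/5.
By induction, N(B_n) = (6^{n+1} − 1)/5 for all n ≥ 0.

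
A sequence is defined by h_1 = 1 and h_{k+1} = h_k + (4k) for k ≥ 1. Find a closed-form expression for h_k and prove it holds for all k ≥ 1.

Claim: h_k = 2k^2 − 2k + 1.

Base case: h_1 = 1, and 2·1^2 − 2·1 + 1 = 1.
Assume h_j = 2j^2 − 2j + 1.
Then h_{j+1} = h_j + (4j) = (2j^2 − 2j + 1) + (4j) = 2j^2 + 2j + 1,
and 2·(j+1)^2 − 2·(j+1) + 1 = 2j^2 + 2j + 1.
Hence h_k = 2k^2 − 2k + 1 for every k ≥ 1, by induction.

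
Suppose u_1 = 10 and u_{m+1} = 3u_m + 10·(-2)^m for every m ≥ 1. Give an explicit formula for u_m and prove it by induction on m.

Claim: u_m = 2·3^m − 2·(-2)^m.

Base case: u_1 = 10, and 2·3^1 − 2·(-2)^1 = 6 + 4 = 10.
Assume u_j = 2·3^j − 2·(-2)^j for some j ≥ 1.
Then u_{j+1} = 3u_j + 10·(-2)^j = 3·(2·3^j − 2·(-2)^j) + 10·(-2)^j = 2·3^{j+1} − 6·(-2)^j + 10·(-2)^j = 2·3^{j+1} + 4·(-2)^j = 2·3^{j+1} − 2·(-2)^{j+1}.
Hence u_m = 2·3^m − 2·(-2)^m for every m ≥ 1, by induction.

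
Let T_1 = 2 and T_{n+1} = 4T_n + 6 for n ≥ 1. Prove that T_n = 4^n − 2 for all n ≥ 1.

Base case: T_1 = 2, and 4^1 − 2 = 4 − 2 = 2.
Assume T_j = 4^j − 2 for some j ≥ 1.
Then T_{j+1} = 4T_j + 6 = 4·(4^j − 2) + 6 = 4^{j+1} − 8 + 6 = 4^{j+1} − 2.
Hence T_n = 4^n − 2 for every n ≥ 1, by induction.

T_n = 4^n − 2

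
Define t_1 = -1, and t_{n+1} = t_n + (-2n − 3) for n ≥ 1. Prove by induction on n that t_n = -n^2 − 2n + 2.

Base case: t_1 = -1, and -1^2 − 2·1 + 2 = -1.
Assume t_k = -k^2 − 2k + 2.
Then t_{k+1} = t_k + (-2k − 3) = (-k^2 − 2k + 2) + (-2k − 3) = -k^2 − 4k − 1,
and -(k+1)^2 − 2·(k+1) + 2 = -k^2 − 4k − 1.
By induction, t_n = -n^2 − 2n + 2 for all n ≥ 1.

t_n = -n^2 − 2n + 2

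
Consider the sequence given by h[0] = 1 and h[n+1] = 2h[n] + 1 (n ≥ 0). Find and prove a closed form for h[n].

Claim: h[n] = 2^{n+1} − 1.

Base case: h[0] = 1, and 2^{0+1} − 1 = 2 − 1 = 1.
Assume h[r] = 2^{r+1} − 1 for some r ≥ 0.
Then h[r+1] = 2h[r] + 1 = 2·(2^{r+1} − 1) + 1 = 2^{r+2} − 2 + 1 = 2^{r+2} − 1.
By induction, h[n] = 2^{n+1} − 1 for all n ≥ 0.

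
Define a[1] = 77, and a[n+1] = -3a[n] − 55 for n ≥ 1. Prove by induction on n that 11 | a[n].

Base case: a[1] = 77 = 11·7, so 11 | a[1].
Assume 11 | a[j], so a[j] = 11t for some integer t.
Then a[j+1] = -3a[j] − 55 = -3·(11t) − 55 = 11(-3t − 5), so 11 | a[j+1].
By induction, 11 | a[n] for all n ≥ 1.

11 | a[n]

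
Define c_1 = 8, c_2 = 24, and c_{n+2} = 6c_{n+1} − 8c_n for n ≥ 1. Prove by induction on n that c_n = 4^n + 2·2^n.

Base cases: c_1 = 8 and 4^1 + 2·2^1 = 8; c_2 = 24 and 4^2 + 2·2^2 = 24.
Assume c_j = 4^j + 2·2^j for all 1 ≤ j ≤ m, where m ≥ 2.
Then c_{m+1} = 6c_m − 8c_{m−1} = 6·(4^m + 2·2^m) − 8·(4^{m−1} + 2·2^{m−1}) = (6·4 − 8)4^{m−1} + 2·(6·2 − 8)2^{m−1} = 16·4^{m−1} + 8·2^{m−1} = 4^{m+1} + 2·2^{m+1}.
So the formula holds for m+1, and by strong induction c_n = 4^n + 2·2^n for all n ≥ 1.

c_n = 4^n + 2·2^n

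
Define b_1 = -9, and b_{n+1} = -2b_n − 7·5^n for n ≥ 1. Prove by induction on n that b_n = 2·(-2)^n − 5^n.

Base case: b_1 = -9, and 2·(-2)^1 − 5^1 = -4 − 5 = -9.
Assume b_m = 2·(-2)^m − 5^m for some m ≥ 1.
Then b_{m+1} = -2b_m − 7·5^m = -2·(2·(-2)^m − 5^m) − 7·5^m = 2·(-2)^{m+1} + 2·5^m − 7·5^m = 2·(-2)^{m+1} − 5·5^m = 2·(-2)^{m+1} − 5^{m+1}.
So the formula holds for m+1, and by induction b_n = 2·(-2)^n − 5^n for all n ≥ 1.

b_n = 2·(-2)^n − 5^n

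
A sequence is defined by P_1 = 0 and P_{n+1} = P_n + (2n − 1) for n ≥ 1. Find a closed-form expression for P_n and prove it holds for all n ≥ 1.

Claim: P_n = n^2 − 2n + 1.

Base case: P_1 = 0, and 1^2 − 2·1 + 1 = 0.
Assume P_m = m^2 − 2m + 1.
Then P_{m+1} = P_m + (2m − 1) = (m^2 − 2m + 1) + (2m − 1) = m^2,
and (m+1)^2 − 2·(m+1) + 1 = m^2.
This completes the inductive step, so P_n = n^2 − 2n + 1 for all n ≥ 1.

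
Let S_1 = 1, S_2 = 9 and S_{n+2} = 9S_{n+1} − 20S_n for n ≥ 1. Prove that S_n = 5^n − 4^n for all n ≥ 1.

Base cases: S_1 = 1 and 5^1 − 4^1 = 1; S_2 = 9 and 5^2 − 4^2 = 9.
Assume S_j = 5^j − 4^j for all 1 ≤ j ≤ k, where k ≥ 2.
Then S_{k+1} = 9S_k − 20S_{k−1} = 9·(5^k − 4^k) − 20·(5^{k−1} − 4^{k−1}) = (9·5 − 20)5^{k−1} − (9·4 − 20)4^{k−1} = 25·5^{k−1} − 16·4^{k−1} = 5^{k+1} − 4^{k+1}.
Hence S_n = 5^n − 4^n for every n ≥ 1, by strong induction.

S_n = 5^n − 4^n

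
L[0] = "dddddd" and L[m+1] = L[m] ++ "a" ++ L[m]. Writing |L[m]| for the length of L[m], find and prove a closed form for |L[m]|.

Claim: |L[m]| = 7·2^m − 1.

Base case: |L[0]| = 6, and 7·2^0 − 1 = 6.
Assume |L[r]| = 7·2^r − 1.
Then |L[r+1]| = |L[r]| + 1 + |L[r]| = 2|L[r]| + 1 = 2(7·2^r − 1) + 1 = 7·2^{r+1} − 2 + 1 = 7·2^{r+1} − 1.
Hence |L[m]| = 7·2^m − 1 for every m ≥ 0, by induction.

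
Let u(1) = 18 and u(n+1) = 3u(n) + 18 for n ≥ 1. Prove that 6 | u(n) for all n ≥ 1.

Base case: u(1) = 18 = 6·3, so 6 | u(1).
Assume 6 | u(r), so u(r) = 6t for some integer t.
Then u(r+1) = 3u(r) + 18 = 3·(6t) + 18 = 6(3t + 3), so 6 | u(r+1).
By induction, 6 | u(n) for all n ≥ 1.

6 | u(n)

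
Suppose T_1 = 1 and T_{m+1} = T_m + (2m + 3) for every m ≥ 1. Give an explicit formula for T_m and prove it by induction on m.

Claim: T_m = m^2 + 2m − 2.

Base case: T_1 = 1, and 1^2 + 2·1 − 2 = 1.
Assume T_j = j^2 + 2j − 2.
Then T_{j+1} = T_j + (2j + 3) = (j^2 + 2j − 2) + (2j + 3) = j^2 + 4j + 1,
and (j+1)^2 + 2·(j+1) − 2 = j^2 + 4j + 1.
By induction, T_m = m^2 + 2m − 2 for all m ≥ 1.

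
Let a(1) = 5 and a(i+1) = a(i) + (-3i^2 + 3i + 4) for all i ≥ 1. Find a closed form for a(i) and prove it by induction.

Claim: a(i) = -i^3 + 3i^2 + 2i + 1.

Base case: a(1) = 5, and -1^3 + 3·1^2 + 2·1 + 1 = 5.
Assume a(j) = -j^3 + 3j^2 + 2j + 1.
Then a(j+1) = a(j) + (-3j^2 + 3j + 4) = (-j^3 + 3j^2 + 2j + 1) + (-3j^2 + 3j + 4) = -j^3 + 5j + 5,
and -(j+1)^3 + 3·(j+1)^2 + 2·(j+1) + 1 = -j^3 + 5j + 5.
This completes the inductive step, so a(i) = -i^3 + 3i^2 + 2i + 1 for all i ≥ 1.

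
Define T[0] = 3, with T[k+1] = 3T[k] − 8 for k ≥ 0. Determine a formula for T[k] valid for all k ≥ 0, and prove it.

Claim: T[k] = -3^k + 4.

Base case: T[0] = 3, and -3^0 + 4 = -1 + 4 = 3.
Assume T[m] = -3^m + 4 for some m ≥ 0.
Then T[m+1] = 3T[m] − 8 = 3·(-3^m + 4) − 8 = -3^{m+1} + 12 − 8 = -3^{m+1} + 4.
Hence T[k] = -3^k + 4 for every k ≥ 0, by induction.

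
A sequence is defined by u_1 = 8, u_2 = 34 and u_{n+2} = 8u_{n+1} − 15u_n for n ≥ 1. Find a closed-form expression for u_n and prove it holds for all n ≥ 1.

Claim: u_n = 5^n + 3^n.

Base cases: u_1 = 8 and 5^1 + 3^1 = 8; u_2 = 34 and 5^2 + 3^2 = 34.
Assume u_j = 5^j + 3^j for all 1 ≤ j ≤ m, where m ≥ 2.
Then u_{m+1} = 8u_m − 15u_{m−1} = 8·(5^m + 3^m) − 15·(5^{m−1} + 3^{m−1}) = (8·5 − 15)5^{m−1} + (8·3 − 15)3^{m−1} = 25·5^{m−1} + 9·3^{m−1} = 5^{m+1} + 3^{m+1}.
This completes the inductive step, so u_n = 5^n + 3^n for all n ≥ 1.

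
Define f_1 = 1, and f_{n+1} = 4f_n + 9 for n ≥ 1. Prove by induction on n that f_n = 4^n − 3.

Base case: f_1 = 1, and 4^1 − 3 = 4 − 3 = 1.
Assume f_r = 4^r − 3 for some r ≥ 1.
Then f_{r+1} = 4f_r + 9 = 4·(4^r − 3) + 9 = 4^{r+1} − 12 + 9 = 4^{r+1} − 3.
So the formula holds for r+1, and by induction f_n = 4^n − 3 for all n ≥ 1.

f_n = 4^n − 3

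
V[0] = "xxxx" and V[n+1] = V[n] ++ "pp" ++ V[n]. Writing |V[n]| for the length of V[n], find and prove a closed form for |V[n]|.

Claim: |V[n]| = 6·2^n − 2.

Base case: |V[0]| = 4, and 6·2^0 − 2 = 4.
Assume |V[k]| = 6·2^k − 2.
Then |V[k+1]| = |V[k]| + 2 + |V[k]| = 2|V[k]| + 2 = 2(6·2^k − 2) + 2 = 6·2^{k+1} − 4 + 2 = 6·2^{k+1} − 2.
So the formula holds for k+1, and by induction |V[n]| = 6·2^n − 2 for all n ≥ 0.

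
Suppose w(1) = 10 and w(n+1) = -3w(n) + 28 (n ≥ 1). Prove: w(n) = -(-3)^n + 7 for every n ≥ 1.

Base case: w(1) = 10, and -(-3)^1 + 7 = 3 + 7 = 10.
Assume w(j) = -(-3)^j + 7 for some j ≥ 1.
Then w(j+1) = -3w(j) + 28 = -3·(-(-3)^j + 7) + 28 = 3·(-3)^j − 21 + 28 = -(-3)^{j+1} + 7.
Hence w(n) = -(-3)^n + 7 for every n ≥ 1, by induction.

w(n) = -(-3)^n + 7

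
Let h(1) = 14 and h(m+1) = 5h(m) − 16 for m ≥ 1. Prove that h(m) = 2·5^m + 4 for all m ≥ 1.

Base case: h(1) = 14, and 2·5^1 + 4 = 10 + 4 = 14.
Assume h(j) = 2·5^j + 4 for some j ≥ 1.
Then h(j+1) = 5h(j) − 16 = 5·(2·5^j + 4) − 16 = 10·5^j + 20 − 16 = 2·5^{j+1} + 4.
By induction, h(m) = 2·5^m + 4 for all m ≥ 1.

h(m) = 2·5^m + 4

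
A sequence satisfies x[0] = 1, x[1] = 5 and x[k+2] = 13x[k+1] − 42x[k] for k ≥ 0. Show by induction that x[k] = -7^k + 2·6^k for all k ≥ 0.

Base cases: x[0] = 1 and -7^0 + 2·6^0 = 1; x[1] = 5 and -7^1 + 2·6^1 = 5.
Assume x[j] = -7^j + 2·6^j for all 0 ≤ j ≤ r, where r ≥ 1.
Then x[r+1] = 13x[r] − 42x[r−1] = 13·(-7^r + 2·6^r) − 42·(-7^{r−1} + 2·6^{r−1}) = -(13·7 − 42)7^{r−1} + 2·(13·6 − 42)6^{r−1} = -49·7^{r−1} + 72·6^{r−1} = -7^{r+1} + 2·6^{r+1}.
So the formula holds for r+1, and by strong induction x[k] = -7^k + 2·6^k for all k ≥ 0.

x[k] = -7^k + 2·6^k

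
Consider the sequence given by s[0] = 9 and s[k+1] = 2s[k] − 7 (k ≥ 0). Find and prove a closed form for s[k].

Claim: s[k] = 2^{k+1} + 7.

Base case: s[0] = 9, and 2^{0+1} + 7 = 2 + 7 = 9.
Assume s[m] = 2^{m+1} + 7 for some m ≥ 0.
Then s[m+1] = 2s[m] − 7 = 2·(2^{m+1} + 7) − 7 = 2^{m+2} + 14 − 7 = 2^{m+2} + 7.
This completes the inductive step, so s[k] = 2^{k+1} + 7 for all k ≥ 0.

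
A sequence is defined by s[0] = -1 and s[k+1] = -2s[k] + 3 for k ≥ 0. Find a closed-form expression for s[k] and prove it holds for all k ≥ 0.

Claim: s[k] = -2·(-2)^k + 1.

Base case: s[0] = -1, and -2·(-2)^0 + 1 = -2 + 1 = -1.
Assume s[r] = -2·(-2)^r + 1 for some r ≥ 0.
Then s[r+1] = -2s[r] + 3 = -2·(-2·(-2)^r + 1) + 3 = 4·(-2)^r − 2 + 3 = -2·(-2)^{r+1} + 1.
Hence s[k] = -2·(-2)^k + 1 for every k ≥ 0, by induction.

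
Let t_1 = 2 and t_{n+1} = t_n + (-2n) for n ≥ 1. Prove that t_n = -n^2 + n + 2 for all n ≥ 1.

Base case: t_1 = 2, and -1^2 + 1 + 2 = 2.
Assume t_r = -r^2 + r + 2.
Then t_{r+1} = t_r + (-2r) = (-r^2 + r + 2) + (-2r) = -r^2 − r + 2,
and -(r+1)^2 + (r+1) + 2 = -r^2 − r + 2.
This completes the inductive step, so t_n = -n^2 + n + 2 for all n ≥ 1.

t_n = -n^2 + n + 2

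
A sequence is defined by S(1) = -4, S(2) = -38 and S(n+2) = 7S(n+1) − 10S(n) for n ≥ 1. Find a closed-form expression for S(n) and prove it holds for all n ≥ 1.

Claim: S(n) = 3·2^n − 2·5^n.

Base cases: S(1) = -4 and 3·2^1 − 2·5^1 = -4; S(2) = -38 and 3·2^2 − 2·5^2 = -38.
Assume S(j) = 3·2^j − 2·5^j for all 1 ≤ j ≤ r, where r ≥ 2.
Then S(r+1) = 7S(r) − 10S(r−1) = 7·(3·2^r − 2·5^r) − 10·(3·2^{r−1} − 2·5^{r−1}) = 3·(7·2 − 10)2^{r−1} − 2·(7·5 − 10)5^{r−1} = 12·2^{r−1} − 50·5^{r−1} = 3·2^{r+1} − 2·5^{r+1}.
Hence S(n) = 3·2^n − 2·5^n for every n ≥ 1, by strong induction.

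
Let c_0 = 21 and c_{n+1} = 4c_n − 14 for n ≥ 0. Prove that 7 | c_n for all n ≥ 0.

Base case: c_0 = 21 = 7·3, so 7 | c_0.
Assume 7 | c_r, so c_r = 7t for some integer t.
Then c_{r+1} = 4c_r − 14 = 4·(7t) − 14 = 7(4t − 2), so 7 | c_{r+1}.
Hence 7 | c_n for every n ≥ 0, by induction.

7 | c_n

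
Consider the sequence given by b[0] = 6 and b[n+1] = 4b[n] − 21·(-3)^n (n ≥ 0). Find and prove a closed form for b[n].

Claim: b[n] = 3·4^n + 3·(-3)^n.

Base case: b[0] = 6, and 3·4^0 + 3·(-3)^0 = 3 + 3 = 6.
Assume b[m] = 3·4^m + 3·(-3)^m for some m ≥ 0.
Then b[m+1] = 4b[m] − 21·(-3)^m = 4·(3·4^m + 3·(-3)^m) − 21·(-3)^m = 3·4^{m+1} + 12·(-3)^m − 21·(-3)^m = 3·4^{m+1} − 9·(-3)^m = 3·4^{m+1} + 3·(-3)^{m+1}.
By induction, b[n] = 3·4^n + 3·(-3)^n for all n ≥ 0.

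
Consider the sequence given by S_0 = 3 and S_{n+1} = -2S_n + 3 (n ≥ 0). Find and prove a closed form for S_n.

Claim: S_n = 2·(-2)^n + 1.

Base case: S_0 = 3, and 2·(-2)^0 + 1 = 2 + 1 = 3.
Assume S_m = 2·(-2)^m + 1 for some m ≥ 0.
Then S_{m+1} = -2S_m + 3 = -2·(2·(-2)^m + 1) + 3 = -4·(-2)^m − 2 + 3 = 2·(-2)^{m+1} + 1.
Hence S_n = 2·(-2)^n + 1 for every n ≥ 0, by induction.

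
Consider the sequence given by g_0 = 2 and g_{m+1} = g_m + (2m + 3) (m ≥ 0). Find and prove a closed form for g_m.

Claim: g_m = m^2 + 2m + 2.

Base case: g_0 = 2, and 0^2 + 2·0 + 2 = 2.
Assume g_j = j^2 + 2j + 2.
Then g_{j+1} = g_j + (2j + 3) = (j^2 + 2j + 2) + (2j + 3) = j^2 + 4j + 5,
and (j+1)^2 + 2·(j+1) + 2 = j^2 + 4j + 5.
This completes the inductive step, so g_m = m^2 + 2m + 2 for all m ≥ 0.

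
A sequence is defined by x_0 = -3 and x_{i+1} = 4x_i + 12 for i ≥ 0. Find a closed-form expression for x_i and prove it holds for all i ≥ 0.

Claim: x_i = 4^i − 4.

Base case: x_0 = -3, and 4^0 − 4 = 1 − 4 = -3.
Assume x_r = 4^r − 4 for some r ≥ 0.
Then x_{r+1} = 4x_r + 12 = 4·(4^r − 4) + 12 = 4^{r+1} − 16 + 12 = 4^{r+1} − 4.
So the formula holds for r+1, and by induction x_i = 4^i − 4 for all i ≥ 0.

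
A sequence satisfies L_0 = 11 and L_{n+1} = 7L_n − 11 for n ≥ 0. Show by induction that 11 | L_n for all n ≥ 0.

Base case: L_0 = 11 = 11·1, so 11 | L_0.
Assume 11 | L_j, so L_j = 11t for some integer t.
Then L_{j+1} = 7L_j − 11 = 7·(11t) − 11 = 11(7t − 1), so 11 | L_{j+1}.
This completes the inductive step, so 11 | L_n for all n ≥ 0.

11 | L_n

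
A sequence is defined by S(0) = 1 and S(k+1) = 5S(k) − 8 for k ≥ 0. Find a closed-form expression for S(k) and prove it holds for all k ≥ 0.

Claim: S(k) = -5^k + 2.

Base case: S(0) = 1, and -5^0 + 2 = -1 + 2 = 1.
Assume S(j) = -5^j + 2 for some j ≥ 0.
Then S(j+1) = 5S(j) − 8 = 5·(-5^j + 2) − 8 = -5^{j+1} + 10 − 8 = -5^{j+1} + 2.
So the formula holds for j+1, and by induction S(k) = -5^k + 2 for all k ≥ 0.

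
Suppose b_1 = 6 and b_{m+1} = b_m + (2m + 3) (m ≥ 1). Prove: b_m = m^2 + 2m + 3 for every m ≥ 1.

Base case: b_1 = 6, and 1^2 + 2·1 + 3 = 6.
Assume b_k = k^2 + 2k + 3.
Then b_{k+1} = b_k + (2k + 3) = (k^2 + 2k + 3) + (2k + 3) = k^2 + 4k + 6,
and (k+1)^2 + 2·(k+1) + 3 = k^2 + 4k + 6.
Hence b_m = m^2 + 2m + 3 for every m ≥ 1, by induction.

b_m = m^2 + 2m + 3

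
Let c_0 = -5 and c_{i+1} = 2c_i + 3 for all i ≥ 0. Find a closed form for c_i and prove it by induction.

Claim: c_i = -2^{i+1} − 3.

Base case: c_0 = -5, and -2^{0+1} − 3 = -2 − 3 = -5.
Assume c_k = -2^{k+1} − 3 for some k ≥ 0.
Then c_{k+1} = 2c_k + 3 = 2·(-2^{k+1} − 3) + 3 = -2^{k+2} − 6 + 3 = -2^{k+2} − 3.
By induction, c_i = -2^{i+1} − 3 for all i ≥ 0.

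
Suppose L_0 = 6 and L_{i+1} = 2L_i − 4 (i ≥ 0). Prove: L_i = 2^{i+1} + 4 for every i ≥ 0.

Base case: L_0 = 6, and 2^{0+1} + 4 = 2 + 4 = 6.
Assume L_j = 2^{j+1} + 4 for some j ≥ 0.
Then L_{j+1} = 2L_j − 4 = 2·(2^{j+1} + 4) − 4 = 2^{j+2} + 8 − 4 = 2^{j+2} + 4.
By induction, L_i = 2^{i+1} + 4 for all i ≥ 0.

L_i = 2^{i+1} + 4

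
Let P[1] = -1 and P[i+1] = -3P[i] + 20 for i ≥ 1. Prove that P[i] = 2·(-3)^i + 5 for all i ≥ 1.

Base case: P[1] = -1, and 2·(-3)^1 + 5 = -6 + 5 = -1.
Assume P[k] = 2·(-3)^k + 5 for some k ≥ 1.
Then P[k+1] = -3P[k] + 20 = -3·(2·(-3)^k + 5) + 20 = -6·(-3)^k − 15 + 20 = 2·(-3)^{k+1} + 5.
So the formula holds for k+1, and by induction P[i] = 2·(-3)^i + 5 for all i ≥ 1.

P[i] = 2·(-3)^i + 5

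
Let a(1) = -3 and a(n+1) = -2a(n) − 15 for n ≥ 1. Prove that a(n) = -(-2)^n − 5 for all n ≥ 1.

Base case: a(1) = -3, and -(-2)^1 − 5 = 2 − 5 = -3.
Assume a(m) = -(-2)^m − 5 for some m ≥ 1.
Then a(m+1) = -2a(m) − 15 = -2·(-(-2)^m − 5) − 15 = 2·(-2)^m + 10 − 15 = -(-2)^{m+1} − 5.
By induction, a(n) = -(-2)^n − 5 for all n ≥ 1.

a(n) = -(-2)^n − 5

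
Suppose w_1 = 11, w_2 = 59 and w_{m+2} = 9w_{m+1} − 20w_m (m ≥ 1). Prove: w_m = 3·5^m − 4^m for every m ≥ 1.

Base cases: w_1 = 11 and 3·5^1 − 4^1 = 11; w_2 = 59 and 3·5^2 − 4^2 = 59.
Assume w_i = 3·5^i − 4^i for all 1 ≤ i ≤ j, where j ≥ 2.
Then w_{j+1} = 9w_j − 20w_{j−1} = 9·(3·5^j − 4^j) − 20·(3·5^{j−1} − 4^{j−1}) = 3·(9·5 − 20)5^{j−1} − (9·4 − 20)4^{j−1} = 75·5^{j−1} − 16·4^{j−1} = 3·5^{j+1} − 4^{j+1}.
This completes the inductive step, so w_m = 3·5^m − 4^m for all m ≥ 1.

w_m = 3·5^m − 4^m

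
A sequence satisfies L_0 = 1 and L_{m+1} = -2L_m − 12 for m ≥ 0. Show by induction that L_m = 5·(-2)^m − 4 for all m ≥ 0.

Base case: L_0 = 1, and 5·(-2)^0 − 4 = 5 − 4 = 1.
Assume L_k = 5·(-2)^k − 4 for some k ≥ 0.
Then L_{k+1} = -2L_k − 12 = -2·(5·(-2)^k − 4) − 12 = -10·(-2)^k + 8 − 12 = 5·(-2)^{k+1} − 4.
So the formula holds for k+1, and by induction L_m = 5·(-2)^m − 4 for all m ≥ 0.

L_m = 5·(-2)^m − 4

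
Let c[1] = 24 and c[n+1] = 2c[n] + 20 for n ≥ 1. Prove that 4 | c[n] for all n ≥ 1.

Base case: c[1] = 24 = 4·6, so 4 | c[1].
Assume 4 | c[m], so c[m] = 4t for some integer t.
Then c[m+1] = 2c[m] + 20 = 2·(4t) + 20 = 4(2t + 5), so 4 | c[m+1].
So the property holds for m+1, and by induction 4 | c[n] for all n ≥ 1.

4 | c[n]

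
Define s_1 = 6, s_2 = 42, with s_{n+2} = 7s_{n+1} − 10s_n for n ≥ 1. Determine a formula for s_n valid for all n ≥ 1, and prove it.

Claim: s_n = 2·5^n − 2·2^n.

Base cases: s_1 = 6 and 2·5^1 − 2·2^1 = 6; s_2 = 42 and 2·5^2 − 2·2^2 = 42.
Assume s_j = 2·5^j − 2·2^j for all 1 ≤ j ≤ k, where k ≥ 2.
Then s_{k+1} = 7s_k − 10s_{k−1} = 7·(2·5^k − 2·2^k) − 10·(2·5^{k−1} − 2·2^{k−1}) = 2·(7·5 − 10)5^{k−1} − 2·(7·2 − 10)2^{k−1} = 50·5^{k−1} − 8·2^{k−1} = 2·5^{k+1} − 2·2^{k+1}.
This completes the inductive step, so s_n = 2·5^n − 2·2^n for all n ≥ 1.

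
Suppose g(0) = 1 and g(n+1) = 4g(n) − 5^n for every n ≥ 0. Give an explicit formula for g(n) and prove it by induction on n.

Claim: g(n) = 2·4^n − 5^n.

Base case: g(0) = 1, and 2·4^0 − 5^0 = 2 − 1 = 1.
Assume g(r) = 2·4^r − 5^r for some r ≥ 0.
Then g(r+1) = 4g(r) − 5^r = 4·(2·4^r − 5^r) − 5^r = 2·4^{r+1} − 4·5^r − 5^r = 2·4^{r+1} − 5·5^r = 2·4^{r+1} − 5^{r+1}.
This completes the inductive step, so g(n) = 2·4^n − 5^n for all n ≥ 0.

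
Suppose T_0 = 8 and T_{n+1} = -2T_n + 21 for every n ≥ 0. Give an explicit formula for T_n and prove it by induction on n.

Claim: T_n = (-2)^n + 7.

Base case: T_0 = 8, and (-2)^0 + 7 = 1 + 7 = 8.
Assume T_r = (-2)^r + 7 for some r ≥ 0.
Then T_{r+1} = -2T_r + 21 = -2·((-2)^r + 7) + 21 = -2·(-2)^r − 14 + 21 = (-2)^{r+1} + 7.
This completes the inductive step, so T_n = (-2)^n + 7 for all n ≥ 0.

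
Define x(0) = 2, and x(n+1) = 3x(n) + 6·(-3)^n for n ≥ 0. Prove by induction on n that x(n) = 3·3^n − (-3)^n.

Base case: x(0) = 2, and 3·3^0 − (-3)^0 = 3 − 1 = 2.
Assume x(r) = 3·3^r − (-3)^r for some r ≥ 0.
Then x(r+1) = 3x(r) + 6·(-3)^r = 3·(3·3^r − (-3)^r) + 6·(-3)^r = 3·3^{r+1} − 3·(-3)^r + 6·(-3)^r = 3·3^{r+1} + 3·(-3)^r = 3·3^{r+1} − (-3)^{r+1}.
By induction, x(n) = 3·3^n − (-3)^n for all n ≥ 0.

x(n) = 3·3^n − (-3)^n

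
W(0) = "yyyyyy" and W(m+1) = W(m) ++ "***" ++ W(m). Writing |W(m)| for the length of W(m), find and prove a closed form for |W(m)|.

Claim: |W(m)| = 9·2^m − 3.

Base case: |W(0)| = 6, and 9·2^0 − 3 = 6.
Assume |W(j)| = 9·2^j − 3.
Then |W(j+1)| = |W(j)| + 3 + |W(j)| = 2|W(j)| + 3 = 2(9·2^j − 3) + 3 = 9·2^{j+1} − 6 + 3 = 9·2^{j+1} − 3.
So the formula holds for j+1, and by induction |W(m)| = 9·2^m − 3 for all m ≥ 0.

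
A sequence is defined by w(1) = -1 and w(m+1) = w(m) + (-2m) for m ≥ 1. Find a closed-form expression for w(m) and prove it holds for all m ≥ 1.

Claim: w(m) = -m^2 + m − 1.

Base case: w(1) = -1, and -1^2 + 1 − 1 = -1.
Assume w(k) = -k^2 + k − 1.
Then w(k+1) = w(k) + (-2k) = (-k^2 + k − 1) + (-2k) = -k^2 − k − 1,
and -(k+1)^2 + (k+1) − 1 = -k^2 − k − 1.
This completes the inductive step, so w(m) = -m^2 + m − 1 for all m ≥ 1.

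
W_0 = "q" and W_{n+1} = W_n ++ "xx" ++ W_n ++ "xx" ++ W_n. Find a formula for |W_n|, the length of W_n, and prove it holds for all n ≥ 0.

Claim: |W_n| = 3^{n+1} − 2.

Base case: |W_0| = 1, and 3^{0+1} − 2 = 1.
Assume |W_k| = 3^{k+1} − 2.
Then |W_{k+1}| = 3|W_k| + 4 = 3(3^{k+1} − 2) + 4 = 3^{k+2} − 6 + 4 = 3^{k+2} − 2.
This completes the inductive step, so |W_n| = 3^{n+1} − 2 for all n ≥ 0.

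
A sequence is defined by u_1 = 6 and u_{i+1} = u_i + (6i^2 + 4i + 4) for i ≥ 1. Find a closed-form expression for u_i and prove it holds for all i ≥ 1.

Claim: u_i = 2i^3 − i^2 + 3i + 2.

Base case: u_1 = 6, and 2·1^3 − 1^2 + 3·1 + 2 = 6.
Assume u_k = 2k^3 − k^2 + 3k + 2.
Then u_{k+1} = u_k + (6k^2 + 4k + 4) = (2k^3 − k^2 + 3k + 2) + (6k^2 + 4k + 4) = 2k^3 + 5k^2 + 7k + 6,
and 2·(k+1)^3 − (k+1)^2 + 3·(k+1) + 2 = 2k^3 + 5k^2 + 7k + 6.
By induction, u_i = 2i^3 − i^2 + 3i + 2 for all i ≥ 1.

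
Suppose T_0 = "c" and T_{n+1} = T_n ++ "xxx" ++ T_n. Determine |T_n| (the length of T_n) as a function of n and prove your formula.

Claim: |T_n| = 2^{n+2} − 3.

Base case: |T_0| = 1, and 2^{0+2} − 3 = 1.
Assume |T_r| = 2^{r+2} − 3.
Then |T_{r+1}| = |T_r| + 3 + |T_r| = 2|T_r| + 3 = 2(2^{r+2} − 3) + 3 = 2^{r+3} − 6 + 3 = 2^{r+3} − 3.
Hence |T_n| = 2^{n+2} − 3 for every n ≥ 0, by induction.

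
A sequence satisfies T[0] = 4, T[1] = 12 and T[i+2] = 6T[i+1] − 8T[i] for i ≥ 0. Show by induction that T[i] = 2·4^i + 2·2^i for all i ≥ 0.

Base cases: T[0] = 4 and 2·4^0 + 2·2^0 = 4; T[1] = 12 and 2·4^1 + 2·2^1 = 12.
Assume T[t] = 2·4^t + 2·2^t for all 0 ≤ t ≤ j, where j ≥ 1.
Then T[j+1] = 6T[j] − 8T[j−1] = 6·(2·4^j + 2·2^j) − 8·(2·4^{j−1} + 2·2^{j−1}) = 2·(6·4 − 8)4^{j−1} + 2·(6·2 − 8)2^{j−1} = 32·4^{j−1} + 8·2^{j−1} = 2·4^{j+1} + 2·2^{j+1}.
So the formula holds for j+1, and by strong induction T[i] = 2·4^i + 2·2^i for all i ≥ 0.

T[i] = 2·4^i + 2·2^i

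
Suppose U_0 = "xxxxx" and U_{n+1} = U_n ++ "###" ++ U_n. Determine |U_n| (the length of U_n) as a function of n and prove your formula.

Claim: |U_n| = 2^{n+3} − 3.

Base case: |U_0| = 5, and 2^{0+3} − 3 = 5.
Assume |U_k| = 2^{k+3} − 3.
Then |U_{k+1}| = |U_k| + 3 + |U_k| = 2|U_k| + 3 = 2(2^{k+3} − 3) + 3 = 2^{k+1+3} − 6 + 3 = 2^{k+1+3} − 3.
So the formula holds for k+1, and by induction |U_n| = 2^{n+3} − 3 for all n ≥ 0.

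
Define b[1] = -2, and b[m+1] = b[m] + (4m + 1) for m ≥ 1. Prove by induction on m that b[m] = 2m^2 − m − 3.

Base case: b[1] = -2, and 2·1^2 − 1 − 3 = -2.
Assume b[r] = 2r^2 − r − 3.
Then b[r+1] = b[r] + (4r + 1) = (2r^2 − r − 3) + (4r + 1) = 2r^2 + 3r − 2,
and 2·(r+1)^2 − (r+1) − 3 = 2r^2 + 3r − 2.
This completes the inductive step, so b[m] = 2m^2 − m − 3 for all m ≥ 1.

b[m] = 2m^2 − m − 3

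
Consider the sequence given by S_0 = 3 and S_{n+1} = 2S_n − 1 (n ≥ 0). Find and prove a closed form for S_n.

Claim: S_n = 2^{n+1} + 1.

Base case: S_0 = 3, and 2^{0+1} + 1 = 2 + 1 = 3.
Assume S_r = 2^{r+1} + 1 for some r ≥ 0.
Then S_{r+1} = 2S_r − 1 = 2·(2^{r+1} + 1) − 1 = 2^{r+2} + 2 − 1 = 2^{r+2} + 1.
This completes the inductive step, so S_n = 2^{n+1} + 1 for all n ≥ 0.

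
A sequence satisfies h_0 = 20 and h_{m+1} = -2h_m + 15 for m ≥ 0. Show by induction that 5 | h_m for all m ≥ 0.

Base case: h_0 = 20 = 5·4, so 5 | h_0.
Assume 5 | h_k, so h_k = 5t for some integer t.
Then h_{k+1} = -2h_k + 15 = -2·(5t) + 15 = 5(-2t + 3), so 5 | h_{k+1}.
Hence 5 | h_m for every m ≥ 0, by induction.

5 | h_m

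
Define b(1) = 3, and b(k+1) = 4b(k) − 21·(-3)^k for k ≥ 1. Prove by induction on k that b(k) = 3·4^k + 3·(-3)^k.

Base case: b(1) = 3, and 3·4^1 + 3·(-3)^1 = 12 − 9 = 3.
Assume b(j) = 3·4^j + 3·(-3)^j for some j ≥ 1.
Then b(j+1) = 4b(j) − 21·(-3)^j = 4·(3·4^j + 3·(-3)^j) − 21·(-3)^j = 3·4^{j+1} + 12·(-3)^j − 21·(-3)^j = 3·4^{j+1} − 9·(-3)^j = 3·4^{j+1} + 3·(-3)^{j+1}.
Hence b(k) = 3·4^k + 3·(-3)^k for every k ≥ 1, by induction.

b(k) = 3·4^k + 3·(-3)^k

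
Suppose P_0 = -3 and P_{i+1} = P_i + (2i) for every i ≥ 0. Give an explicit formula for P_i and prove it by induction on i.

Claim: P_i = i^2 − i − 3.

Base case: P_0 = -3, and 0^2 − 0 − 3 = -3.
Assume P_r = r^2 − r − 3.
Then P_{r+1} = P_r + (2r) = (r^2 − r − 3) + (2r) = r^2 + r − 3,
and (r+1)^2 − (r+1) − 3 = r^2 + r − 3.
Hence P_i = i^2 − i − 3 for every i ≥ 0, by induction.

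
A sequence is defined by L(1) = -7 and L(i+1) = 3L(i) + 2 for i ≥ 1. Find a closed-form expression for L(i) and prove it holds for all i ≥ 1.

Claim: L(i) = -2·3^i − 1.

Base case: L(1) = -7, and -2·3^1 − 1 = -6 − 1 = -7.
Assume L(j) = -2·3^j − 1 for some j ≥ 1.
Then L(j+1) = 3L(j) + 2 = 3·(-2·3^j − 1) + 2 = -6·3^j − 3 + 2 = -2·3^{j+1} − 1.
So the formula holds for j+1, and by induction L(i) = -2·3^i − 1 for all i ≥ 1.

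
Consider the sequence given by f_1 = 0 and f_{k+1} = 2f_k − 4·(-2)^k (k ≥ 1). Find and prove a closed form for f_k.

Claim: f_k = 2^k + (-2)^k.

Base case: f_1 = 0, and 2^1 + (-2)^1 = 2 − 2 = 0.
Assume f_m = 2^m + (-2)^m for some m ≥ 1.
Then f_{m+1} = 2f_m − 4·(-2)^m = 2·(2^m + (-2)^m) − 4·(-2)^m = 2^{m+1} + 2·(-2)^m − 4·(-2)^m = 2^{m+1} − 2·(-2)^m = 2^{m+1} + (-2)^{m+1}.
So the formula holds for m+1, and by induction f_k = 2^k + (-2)^k for all k ≥ 1.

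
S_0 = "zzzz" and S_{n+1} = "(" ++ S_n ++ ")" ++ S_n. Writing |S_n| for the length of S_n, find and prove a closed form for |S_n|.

Claim: |S_n| = 6·2^n − 2.

Base case: |S_0| = 4, and 6·2^0 − 2 = 4.
Assume |S_j| = 6·2^j − 2.
Then |S_{j+1}| = 1 + |S_j| + 1 + |S_j| = 2|S_j| + 2 = 2(6·2^j − 2) + 2 = 6·2^{j+1} − 4 + 2 = 6·2^{j+1} − 2.
Hence |S_n| = 6·2^n − 2 for every n ≥ 0, by induction.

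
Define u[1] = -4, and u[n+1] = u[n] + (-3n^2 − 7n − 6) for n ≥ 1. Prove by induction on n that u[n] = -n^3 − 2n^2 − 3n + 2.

Base case: u[1] = -4, and -1^3 − 2·1^2 − 3·1 + 2 = -4.
Assume u[k] = -k^3 − 2k^2 − 3k + 2.
Then u[k+1] = u[k] + (-3k^2 − 7k − 6) = (-k^3 − 2k^2 − 3k + 2) + (-3k^2 − 7k − 6) = -k^3 − 5k^2 − 10k − 4,
and -(k+1)^3 − 2·(k+1)^2 − 3·(k+1) + 2 = -k^3 − 5k^2 − 10k − 4.
By induction, u[n] = -n^3 − 2n^2 − 3n + 2 for all n ≥ 1.

u[n] = -n^3 − 2n^2 − 3n + 2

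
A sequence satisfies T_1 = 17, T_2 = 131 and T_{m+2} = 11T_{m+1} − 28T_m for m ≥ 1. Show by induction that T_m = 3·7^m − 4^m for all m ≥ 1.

Base cases: T_1 = 17 and 3·7^1 − 4^1 = 17; T_2 = 131 and 3·7^2 − 4^2 = 131.
Assume T_i = 3·7^i − 4^i for all 1 ≤ i ≤ j, where j ≥ 2.
Then T_{j+1} = 11T_j − 28T_{j−1} = 11·(3·7^j − 4^j) − 28·(3·7^{j−1} − 4^{j−1}) = 3·(11·7 − 28)7^{j−1} − (11·4 − 28)4^{j−1} = 147·7^{j−1} − 16·4^{j−1} = 3·7^{j+1} − 4^{j+1}.
So the formula holds for j+1, and by strong induction T_m = 3·7^m − 4^m for all m ≥ 1.

T_m = 3·7^m − 4^m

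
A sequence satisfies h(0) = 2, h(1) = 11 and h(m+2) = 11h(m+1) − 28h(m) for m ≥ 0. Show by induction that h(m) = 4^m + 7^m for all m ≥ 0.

Base cases: h(0) = 2 and 4^0 + 7^0 = 2; h(1) = 11 and 4^1 + 7^1 = 11.
Assume h(j) = 4^j + 7^j for all 0 ≤ j ≤ r, where r ≥ 1.
Then h(r+1) = 11h(r) − 28h(r−1) = 11·(4^r + 7^r) − 28·(4^{r−1} + 7^{r−1}) = (11·4 − 28)4^{r−1} + (11·7 − 28)7^{r−1} = 16·4^{r−1} + 49·7^{r−1} = 4^{r+1} + 7^{r+1}.
By strong induction, h(m) = 4^m + 7^m for all m ≥ 0.

h(m) = 4^m + 7^m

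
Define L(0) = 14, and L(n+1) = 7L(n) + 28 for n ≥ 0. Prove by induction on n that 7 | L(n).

Base case: L(0) = 14 = 7·2, so 7 | L(0).
Assume 7 | L(k), so L(k) = 7t for some integer t.
Then L(k+1) = 7L(k) + 28 = 7·(7t) + 28 = 7(7t + 4), so 7 | L(k+1).
By induction, 7 | L(n) for all n ≥ 0.

7 | L(n)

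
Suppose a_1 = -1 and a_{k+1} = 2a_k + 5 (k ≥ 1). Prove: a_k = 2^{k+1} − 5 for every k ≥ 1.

Base case: a_1 = -1, and 2^{1+1} − 5 = 4 − 5 = -1.
Assume a_j = 2^{j+1} − 5 for some j ≥ 1.
Then a_{j+1} = 2a_j + 5 = 2·(2^{j+1} − 5) + 5 = 2^{j+2} − 10 + 5 = 2^{j+2} − 5.
Hence a_k = 2^{k+1} − 5 for every k ≥ 1, by induction.

a_k = 2^{k+1} − 5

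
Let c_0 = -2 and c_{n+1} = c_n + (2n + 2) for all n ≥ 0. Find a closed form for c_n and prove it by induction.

Claim: c_n = n^2 + n − 2.

Base case: c_0 = -2, and 0^2 + 0 − 2 = -2.
Assume c_r = r^2 + r − 2.
Then c_{r+1} = c_r + (2r + 2) = (r^2 + r − 2) + (2r + 2) = r^2 + 3r,
and (r+1)^2 + (r+1) − 2 = r^2 + 3r.
This completes the inductive step, so c_n = n^2 + n − 2 for all n ≥ 0.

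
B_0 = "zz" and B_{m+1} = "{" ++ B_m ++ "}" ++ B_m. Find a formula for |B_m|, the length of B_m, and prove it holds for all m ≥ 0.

Claim: |B_m| = 2^{m+2} − 2.

Base case: |B_0| = 2, and 2^{0+2} − 2 = 2.
Assume |B_k| = 2^{k+2} − 2.
Then |B_{k+1}| = 1 + |B_k| + 1 + |B_k| = 2|B_k| + 2 = 2(2^{k+2} − 2) + 2 = 2^{k+3} − 4 + 2 = 2^{k+3} − 2.
So the formula holds for k+1, and by induction |B_m| = 2^{m+2} − 2 for all m ≥ 0.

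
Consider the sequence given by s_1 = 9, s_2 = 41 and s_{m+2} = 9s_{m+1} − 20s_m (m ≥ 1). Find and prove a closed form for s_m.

Claim: s_m = 5^m + 4^m.

Base cases: s_1 = 9 and 5^1 + 4^1 = 9; s_2 = 41 and 5^2 + 4^2 = 41.
Assume s_j = 5^j + 4^j for all 1 ≤ j ≤ r, where r ≥ 2.
Then s_{r+1} = 9s_r − 20s_{r−1} = 9·(5^r + 4^r) − 20·(5^{r−1} + 4^{r−1}) = (9·5 − 20)5^{r−1} + (9·4 − 20)4^{r−1} = 25·5^{r−1} + 16·4^{r−1} = 5^{r+1} + 4^{r+1}.
By strong induction, s_m = 5^m + 4^m for all m ≥ 1.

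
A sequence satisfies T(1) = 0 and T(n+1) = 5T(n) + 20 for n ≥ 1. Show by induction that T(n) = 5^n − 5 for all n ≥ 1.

Base case: T(1) = 0, and 5^1 − 5 = 5 − 5 = 0.
Assume T(j) = 5^j − 5 for some j ≥ 1.
Then T(j+1) = 5T(j) + 20 = 5·(5^j − 5) + 20 = 5^{j+1} − 25 + 20 = 5^{j+1} − 5.
So the formula holds for j+1, and by induction T(n) = 5^n − 5 for all n ≥ 1.

T(n) = 5^n − 5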